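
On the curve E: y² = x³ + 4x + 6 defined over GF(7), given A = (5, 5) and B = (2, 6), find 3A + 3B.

First 3A:
Repeated addition: build up to 3A.
2A: tangent at (5, 5): λ = (3·5² + 4)/(2·5) ≡ 2/3. 3⁻¹ ≡ 5 (mod 7) since 3·5 = 15 ≡ 1, so λ ≡ 2·5 ≡ 3.
  x = λ² - 5 - 5 = 9 - 10 ≡ 6; y = λ·(5 - 6) - 5 ≡ 6. → (6, 6)
3A: (6, 6) + (5, 5). λ = (5 - 6)/(5 - 6) ≡ 6/6 mod 7. 6⁻¹ ≡ 6 (mod 7), so λ ≡ 1.
  x = λ² - 6 - 5 = 1 - 11 ≡ 4; y = λ·(6 - 4) - 6 ≡ 3. → (4, 3)
3A = (4, 3).
Next 3B:
Repeated addition: build up to 3B.
2B: tangent at (2, 6): λ = (3·2² + 4)/(2·6) ≡ 2/5. 5⁻¹ ≡ 3 (mod 7) since 5·3 = 15 ≡ 1, so λ ≡ 2·3 ≡ 6.
  x = λ² - 2 - 2 = 36 - 4 ≡ 4; y = λ·(2 - 4) - 6 ≡ 3. → (4, 3)
3B: (4, 3) + (2, 6). λ = (6 - 3)/(2 - 4) ≡ 3/5 mod 7. 5⁻¹ ≡ 3 (mod 7) since 5·3 = 15 ≡ 1, so λ ≡ 2.
  x = λ² - 4 - 2 = 4 - 6 ≡ 5; y = λ·(4 - 5) - 3 ≡ 2. → (5, 2)
3B = (5, 2).
Finally 3A + 3B:
(4, 3) + (5, 2). λ = (2 - 3)/(5 - 4) ≡ 6/1 mod 7. 1⁻¹ ≡ 1 (mod 7), so λ ≡ 6.
  x = λ² - 4 - 5 = 36 - 9 ≡ 6; y = λ·(4 - 6) - 3 ≡ 6. → (6, 6)

(6, 6)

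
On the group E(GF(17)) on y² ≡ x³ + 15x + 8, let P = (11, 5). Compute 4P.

(0, 12)

Repeated addition: build up to 4P.
2P: tangent at (11, 5): λ = (3·11² + 15)/(2·5) ≡ 4/10. 10⁻¹ ≡ 12 (mod 17), so λ ≡ 4·12 ≡ 14.
  x = λ² - 11 - 11 = 196 - 22 ≡ 4; y = λ·(11 - 4) - 5 ≡ 8. → (4, 8)
3P: (4, 8) + (11, 5). λ = (5 - 8)/(11 - 4) ≡ 14/7 mod 17. 7⁻¹ ≡ 5 (mod 17), so λ ≡ 2.
  x = λ² - 4 - 11 = 4 - 15 ≡ 6; y = λ·(4 - 6) - 8 ≡ 5. → (6, 5)
4P: (6, 5) + (11, 5). λ = (5 - 5)/(11 - 6) ≡ 0/5 mod 17. 5⁻¹ ≡ 7 (mod 17), so λ ≡ 0.
  x = λ² - 6 - 11 = 0 - 17 ≡ 0; y = λ·(6 - 0) - 5 ≡ 12. → (0, 12)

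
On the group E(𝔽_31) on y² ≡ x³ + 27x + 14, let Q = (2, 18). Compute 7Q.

(27, 11)

Double-and-add on 7 = (111)₂. Start with Q = (2, 18) for the leading 1-bit.
double: tangent at (2, 18): λ = (3·2² + 27)/(2·18) ≡ 8/5. 5⁻¹ ≡ 25 (mod 31), so λ ≡ 8·25 ≡ 14.
  x = λ² - 2 - 2 = 196 - 4 ≡ 6; y = λ·(2 - 6) - 18 ≡ 19. → (6, 19)
add Q: (6, 19) + (2, 18). λ = (18 - 19)/(2 - 6) ≡ 30/27 mod 31. 27⁻¹ ≡ 23 (mod 31), so λ ≡ 8.
  x = λ² - 6 - 2 = 64 - 8 ≡ 25; y = λ·(6 - 25) - 19 ≡ 15. → (25, 15)
double: tangent at (25, 15): λ = (3·25² + 27)/(2·15) ≡ 11/30. 30⁻¹ ≡ 30 (mod 31), so λ ≡ 11·30 ≡ 20.
  x = λ² - 25 - 25 = 400 - 50 ≡ 9; y = λ·(25 - 9) - 15 ≡ 26. → (9, 26)
add Q: (9, 26) + (2, 18). λ = (18 - 26)/(2 - 9) ≡ 23/24 mod 31. 24⁻¹ ≡ 22 (mod 31) since 24·22 = 528 ≡ 1, so λ ≡ 10.
  x = λ² - 9 - 2 = 100 - 11 ≡ 27; y = λ·(9 - 27) - 26 ≡ 11. → (27, 11)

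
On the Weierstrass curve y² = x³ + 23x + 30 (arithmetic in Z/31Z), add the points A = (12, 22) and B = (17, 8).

(21, 28)

(12, 22) + (17, 8). λ = (8 - 22)/(17 - 12) ≡ 17/5 mod 31. 5⁻¹ ≡ 25 (mod 31) since 5·25 = 125 ≡ 1, so λ ≡ 22.
  x = λ² - 12 - 17 = 484 - 29 ≡ 21; y = λ·(12 - 21) - 22 ≡ 28. → (21, 28)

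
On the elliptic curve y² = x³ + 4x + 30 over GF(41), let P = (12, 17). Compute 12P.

(16, 7)

Double-and-add on 12 = (1100)₂. Start with P = (12, 17) for the leading 1-bit.
double: tangent at (12, 17): λ = (3·12² + 4)/(2·17) ≡ 26/34. 34⁻¹ ≡ 35 (mod 41), so λ ≡ 26·35 ≡ 8.
  x = λ² - 12 - 12 = 64 - 24 ≡ 40; y = λ·(12 - 40) - 17 ≡ 5. → (40, 5)
add P: (40, 5) + (12, 17). λ = (17 - 5)/(12 - 40) ≡ 12/13 mod 41. 13⁻¹ ≡ 19 (mod 41), so λ ≡ 23.
  x = λ² - 40 - 12 = 529 - 52 ≡ 26; y = λ·(40 - 26) - 5 ≡ 30. → (26, 30)
double: tangent at (26, 30): λ = (3·26² + 4)/(2·30) ≡ 23/19. 19⁻¹ ≡ 13 (mod 41) since 19·13 = 247 ≡ 1, so λ ≡ 23·13 ≡ 12.
  x = λ² - 26 - 26 = 144 - 52 ≡ 10; y = λ·(26 - 10) - 30 ≡ 39. → (10, 39)
double: tangent at (10, 39): λ = (3·10² + 4)/(2·39) ≡ 17/37. 37⁻¹ ≡ 10 (mod 41) since 37·10 = 370 ≡ 1, so λ ≡ 17·10 ≡ 6.
  x = λ² - 10 - 10 = 36 - 20 ≡ 16; y = λ·(10 - 16) - 39 ≡ 7. → (16, 7)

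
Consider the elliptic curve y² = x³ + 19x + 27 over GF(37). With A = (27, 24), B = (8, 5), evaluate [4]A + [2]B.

First 4A:
Double-and-add on 4 = (100)₂. Start with A = (27, 24) for the leading 1-bit.
double: tangent at (27, 24): λ = (3·27² + 19)/(2·24) ≡ 23/11. 11⁻¹ ≡ 27 (mod 37), so λ ≡ 23·27 ≡ 29.
  x = λ² - 27 - 27 = 841 - 54 ≡ 10; y = λ·(27 - 10) - 24 ≡ 25. → (10, 25)
double: tangent at (10, 25): λ = (3·10² + 19)/(2·25) ≡ 23/13. 13⁻¹ ≡ 20 (mod 37) since 13·20 = 260 ≡ 1, so λ ≡ 23·20 ≡ 16.
  x = λ² - 10 - 10 = 256 - 20 ≡ 14; y = λ·(10 - 14) - 25 ≡ 22. → (14, 22)
4A = (14, 22).
Next 2B:
Repeated addition: build up to 2B.
2B: tangent at (8, 5): λ = (3·8² + 19)/(2·5) ≡ 26/10. 10⁻¹ ≡ 26 (mod 37) since 10·26 = 260 ≡ 1, so λ ≡ 26·26 ≡ 10.
  x = λ² - 8 - 8 = 100 - 16 ≡ 10; y = λ·(8 - 10) - 5 ≡ 12. → (10, 12)
2B = (10, 12).
Finally 4A + 2B:
(14, 22) + (10, 12). λ = (12 - 22)/(10 - 14) ≡ 27/33 mod 37. 33⁻¹ ≡ 9 (mod 37), so λ ≡ 21.
  x = λ² - 14 - 10 = 441 - 24 ≡ 10; y = λ·(14 - 10) - 22 ≡ 25. → (10, 25)

(10, 25)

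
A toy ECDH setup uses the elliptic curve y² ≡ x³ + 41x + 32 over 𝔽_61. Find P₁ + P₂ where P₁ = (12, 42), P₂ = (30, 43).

(12, 42) + (30, 43). λ = (43 - 42)/(30 - 12) ≡ 1/18 mod 61. 18⁻¹ ≡ 17 (mod 61) since 18·17 = 306 ≡ 1, so λ ≡ 17.
  x = λ² - 12 - 30 = 289 - 42 ≡ 3; y = λ·(12 - 3) - 42 ≡ 50. → (3, 50)

(3, 50)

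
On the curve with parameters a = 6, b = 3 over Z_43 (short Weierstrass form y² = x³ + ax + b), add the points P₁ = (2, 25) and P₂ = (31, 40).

(2, 25) + (31, 40). λ = (40 - 25)/(31 - 2) ≡ 15/29 mod 43. 29⁻¹ ≡ 3 (mod 43) since 29·3 = 87 ≡ 1, so λ ≡ 2.
  x = λ² - 2 - 31 = 4 - 33 ≡ 14; y = λ·(2 - 14) - 25 ≡ 37. → (14, 37)

(14, 37)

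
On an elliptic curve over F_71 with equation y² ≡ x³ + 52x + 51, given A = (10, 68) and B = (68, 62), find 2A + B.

First 2A:
Repeated addition: build up to 2A.
2A: tangent at (10, 68): λ = (3·10² + 52)/(2·68) ≡ 68/65. 65⁻¹ ≡ 59 (mod 71), so λ ≡ 68·59 ≡ 36.
  x = λ² - 10 - 10 = 1296 - 20 ≡ 69; y = λ·(10 - 69) - 68 ≡ 9. → (69, 9)
2A = (69, 9).
Finally 2A + B:
(69, 9) + (68, 62). λ = (62 - 9)/(68 - 69) ≡ 53/70 mod 71. 70⁻¹ ≡ 70 (mod 71), so λ ≡ 18.
  x = λ² - 69 - 68 = 324 - 137 ≡ 45; y = λ·(69 - 45) - 9 ≡ 68. → (45, 68)

(45, 68)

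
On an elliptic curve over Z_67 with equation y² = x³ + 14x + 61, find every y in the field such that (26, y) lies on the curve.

none

x³ + 14x + 61 = 18001 ≡ 45 (mod 67).
45 is a non-residue mod 67; no y exists.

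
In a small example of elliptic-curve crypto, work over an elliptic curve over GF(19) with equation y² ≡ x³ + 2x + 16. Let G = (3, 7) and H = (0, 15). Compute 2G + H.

(11, 18)

First 2G:
Repeated addition: build up to 2G.
2G: tangent at (3, 7): λ = (3·3² + 2)/(2·7) ≡ 10/14. 14⁻¹ ≡ 15 (mod 19) since 14·15 = 210 ≡ 1, so λ ≡ 10·15 ≡ 17.
  x = λ² - 3 - 3 = 289 - 6 ≡ 17; y = λ·(3 - 17) - 7 ≡ 2. → (17, 2)
2G = (17, 2).
Finally 2G + H:
(17, 2) + (0, 15). λ = (15 - 2)/(0 - 17) ≡ 13/2 mod 19. 2⁻¹ ≡ 10 (mod 19), so λ ≡ 16.
  x = λ² - 17 - 0 = 256 - 17 ≡ 11; y = λ·(17 - 11) - 2 ≡ 18. → (11, 18)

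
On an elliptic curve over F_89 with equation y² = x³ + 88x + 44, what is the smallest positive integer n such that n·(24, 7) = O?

2P: tangent at (24, 7): λ = (3·24² + 88)/(2·7) ≡ 36/14. 14⁻¹ ≡ 70 (mod 89), so λ ≡ 36·70 ≡ 28.
  x = λ² - 24 - 24 = 784 - 48 ≡ 24; y = λ·(24 - 24) - 7 ≡ 82. → (24, 82)
3P: (24, 82) + (24, 7): same x and y₁ ≡ -y₂, so the sum is O.
3P = O, so the order is 3.

3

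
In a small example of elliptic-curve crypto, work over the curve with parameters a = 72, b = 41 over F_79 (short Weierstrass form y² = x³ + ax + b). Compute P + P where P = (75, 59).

tangent at (75, 59): λ = (3·75² + 72)/(2·59) ≡ 41/39. 39⁻¹ ≡ 77 (mod 79) since 39·77 = 3003 ≡ 1, so λ ≡ 41·77 ≡ 76.
  x = λ² - 75 - 75 = 5776 - 150 ≡ 17; y = λ·(75 - 17) - 59 ≡ 4. → (17, 4)

(17, 4)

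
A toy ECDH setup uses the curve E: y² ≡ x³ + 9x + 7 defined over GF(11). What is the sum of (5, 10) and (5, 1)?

The two points share x = 5 and their y-coordinates satisfy 10 + 1 ≡ 0 (mod 11), so they are inverses. Their sum is 𝒪.

O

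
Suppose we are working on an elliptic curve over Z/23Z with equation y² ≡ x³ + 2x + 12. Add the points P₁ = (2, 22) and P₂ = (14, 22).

(2, 22) + (14, 22). λ = (22 - 22)/(14 - 2) ≡ 0/12 mod 23. 12⁻¹ ≡ 2 (mod 23) since 12·2 = 24 ≡ 1, so λ ≡ 0.
  x = λ² - 2 - 14 = 0 - 16 ≡ 7; y = λ·(2 - 7) - 22 ≡ 1. → (7, 1)

(7, 1)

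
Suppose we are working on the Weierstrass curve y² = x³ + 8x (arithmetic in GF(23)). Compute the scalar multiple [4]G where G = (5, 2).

(2, 22)

Repeated addition: build up to 4G.
2G: tangent at (5, 2): λ = (3·5² + 8)/(2·2) ≡ 14/4. 4⁻¹ ≡ 6 (mod 23) since 4·6 = 24 ≡ 1, so λ ≡ 14·6 ≡ 15.
  x = λ² - 5 - 5 = 225 - 10 ≡ 8; y = λ·(5 - 8) - 2 ≡ 22. → (8, 22)
3G: (8, 22) + (5, 2). λ = (2 - 22)/(5 - 8) ≡ 3/20 mod 23. 20⁻¹ ≡ 15 (mod 23), so λ ≡ 22.
  x = λ² - 8 - 5 = 484 - 13 ≡ 11; y = λ·(8 - 11) - 22 ≡ 4. → (11, 4)
4G: (11, 4) + (5, 2). λ = (2 - 4)/(5 - 11) ≡ 21/17 mod 23. 17⁻¹ ≡ 19 (mod 23), so λ ≡ 8.
  x = λ² - 11 - 5 = 64 - 16 ≡ 2; y = λ·(11 - 2) - 4 ≡ 22. → (2, 22)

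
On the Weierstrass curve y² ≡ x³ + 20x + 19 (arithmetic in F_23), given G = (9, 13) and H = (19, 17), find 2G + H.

(18, 1)

First 2G:
Repeated addition: build up to 2G.
2G: tangent at (9, 13): λ = (3·9² + 20)/(2·13) ≡ 10/3. 3⁻¹ ≡ 8 (mod 23), so λ ≡ 10·8 ≡ 11.
  x = λ² - 9 - 9 = 121 - 18 ≡ 11; y = λ·(9 - 11) - 13 ≡ 11. → (11, 11)
2G = (11, 11).
Finally 2G + H:
(11, 11) + (19, 17). λ = (17 - 11)/(19 - 11) ≡ 6/8 mod 23. 8⁻¹ ≡ 3 (mod 23) since 8·3 = 24 ≡ 1, so λ ≡ 18.
  x = λ² - 11 - 19 = 324 - 30 ≡ 18; y = λ·(11 - 18) - 11 ≡ 1. → (18, 1)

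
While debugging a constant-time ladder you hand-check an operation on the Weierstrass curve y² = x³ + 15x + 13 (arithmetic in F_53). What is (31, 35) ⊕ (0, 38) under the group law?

(46, 28)

(31, 35) + (0, 38). λ = (38 - 35)/(0 - 31) ≡ 3/22 mod 53. 22⁻¹ ≡ 41 (mod 53), so λ ≡ 17.
  x = λ² - 31 - 0 = 289 - 31 ≡ 46; y = λ·(31 - 46) - 35 ≡ 28. → (46, 28)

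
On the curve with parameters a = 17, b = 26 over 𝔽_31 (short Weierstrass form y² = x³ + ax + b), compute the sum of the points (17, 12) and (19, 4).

(11, 26)

(17, 12) + (19, 4). λ = (4 - 12)/(19 - 17) ≡ 23/2 mod 31. 2⁻¹ ≡ 16 (mod 31) since 2·16 = 32 ≡ 1, so λ ≡ 27.
  x = λ² - 17 - 19 = 729 - 36 ≡ 11; y = λ·(17 - 11) - 12 ≡ 26. → (11, 26)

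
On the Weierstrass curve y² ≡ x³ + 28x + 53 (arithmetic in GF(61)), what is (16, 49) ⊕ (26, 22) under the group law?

(33, 3)

(16, 49) + (26, 22). λ = (22 - 49)/(26 - 16) ≡ 34/10 mod 61. 10⁻¹ ≡ 55 (mod 61), so λ ≡ 40.
  x = λ² - 16 - 26 = 1600 - 42 ≡ 33; y = λ·(16 - 33) - 49 ≡ 3. → (33, 3)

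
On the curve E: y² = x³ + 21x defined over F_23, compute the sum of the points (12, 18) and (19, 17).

(12, 18) + (19, 17). λ = (17 - 18)/(19 - 12) ≡ 22/7 mod 23. 7⁻¹ ≡ 10 (mod 23), so λ ≡ 13.
  x = λ² - 12 - 19 = 169 - 31 ≡ 0; y = λ·(12 - 0) - 18 ≡ 0. → (0, 0)

(0, 0)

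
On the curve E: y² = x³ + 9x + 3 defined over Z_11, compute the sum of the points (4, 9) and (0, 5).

(8, 9)

(4, 9) + (0, 5). λ = (5 - 9)/(0 - 4) ≡ 7/7 mod 11. 7⁻¹ ≡ 8 (mod 11), so λ ≡ 1.
  x = λ² - 4 - 0 = 1 - 4 ≡ 8; y = λ·(4 - 8) - 9 ≡ 9. → (8, 9)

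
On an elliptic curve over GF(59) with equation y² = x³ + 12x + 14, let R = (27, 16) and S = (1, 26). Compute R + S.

(50, 11)

(27, 16) + (1, 26). λ = (26 - 16)/(1 - 27) ≡ 10/33 mod 59. 33⁻¹ ≡ 34 (mod 59) since 33·34 = 1122 ≡ 1, so λ ≡ 45.
  x = λ² - 27 - 1 = 2025 - 28 ≡ 50; y = λ·(27 - 50) - 16 ≡ 11. → (50, 11)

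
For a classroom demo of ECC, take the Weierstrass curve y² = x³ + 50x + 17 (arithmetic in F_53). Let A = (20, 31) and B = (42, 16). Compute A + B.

(8, 9)

(20, 31) + (42, 16). λ = (16 - 31)/(42 - 20) ≡ 38/22 mod 53. 22⁻¹ ≡ 41 (mod 53), so λ ≡ 21.
  x = λ² - 20 - 42 = 441 - 62 ≡ 8; y = λ·(20 - 8) - 31 ≡ 9. → (8, 9)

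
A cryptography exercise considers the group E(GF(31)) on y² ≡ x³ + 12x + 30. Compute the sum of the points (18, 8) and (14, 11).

(18, 8) + (14, 11). λ = (11 - 8)/(14 - 18) ≡ 3/27 mod 31. 27⁻¹ ≡ 23 (mod 31) since 27·23 = 621 ≡ 1, so λ ≡ 7.
  x = λ² - 18 - 14 = 49 - 32 ≡ 17; y = λ·(18 - 17) - 8 ≡ 30. → (17, 30)

(17, 30)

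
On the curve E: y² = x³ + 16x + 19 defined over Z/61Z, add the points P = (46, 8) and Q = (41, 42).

(30, 54)

(46, 8) + (41, 42). λ = (42 - 8)/(41 - 46) ≡ 34/56 mod 61. 56⁻¹ ≡ 12 (mod 61), so λ ≡ 42.
  x = λ² - 46 - 41 = 1764 - 87 ≡ 30; y = λ·(46 - 30) - 8 ≡ 54. → (30, 54)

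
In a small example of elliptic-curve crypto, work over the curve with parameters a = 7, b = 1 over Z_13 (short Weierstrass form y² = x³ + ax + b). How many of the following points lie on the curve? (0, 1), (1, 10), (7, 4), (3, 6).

4

(0, 1): 1² ≡ 1, rhs ≡ 1 → on.
(1, 10): 10² ≡ 9, rhs ≡ 9 → on.
(7, 4): 4² ≡ 3, rhs ≡ 3 → on.
(3, 6): 6² ≡ 10, rhs ≡ 10 → on.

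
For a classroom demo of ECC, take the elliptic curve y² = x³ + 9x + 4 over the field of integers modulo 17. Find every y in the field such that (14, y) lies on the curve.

1, 16

x³ + 9x + 4 = 2874 ≡ 1 (mod 17).
Square roots of 1 mod 17: 1 and 16 (since 1² = 1 ≡ 1).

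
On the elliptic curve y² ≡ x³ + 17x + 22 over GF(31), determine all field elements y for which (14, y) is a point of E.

x³ + 17x + 22 = 3004 ≡ 28 (mod 31).
Square roots of 28 mod 31: 11 and 20 (since 11² = 121 ≡ 28).

11, 20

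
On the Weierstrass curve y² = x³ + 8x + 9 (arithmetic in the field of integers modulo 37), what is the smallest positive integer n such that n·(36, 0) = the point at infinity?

2P: (36, 0) + (36, 0): same x and y₁ ≡ -y₂, so the sum is the point at infinity.
2P = the point at infinity, so the order is 2.

2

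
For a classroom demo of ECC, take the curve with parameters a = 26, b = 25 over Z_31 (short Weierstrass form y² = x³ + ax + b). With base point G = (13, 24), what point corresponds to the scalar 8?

(23, 7)

Repeated addition: build up to 8G.
2G: tangent at (13, 24): λ = (3·13² + 26)/(2·24) ≡ 6/17. 17⁻¹ ≡ 11 (mod 31), so λ ≡ 6·11 ≡ 4.
  x = λ² - 13 - 13 = 16 - 26 ≡ 21; y = λ·(13 - 21) - 24 ≡ 6. → (21, 6)
3G: (21, 6) + (13, 24). λ = (24 - 6)/(13 - 21) ≡ 18/23 mod 31. 23⁻¹ ≡ 27 (mod 31), so λ ≡ 21.
  x = λ² - 21 - 13 = 441 - 34 ≡ 4; y = λ·(21 - 4) - 6 ≡ 10. → (4, 10)
4G: (4, 10) + (13, 24). λ = (24 - 10)/(13 - 4) ≡ 14/9 mod 31. 9⁻¹ ≡ 7 (mod 31), so λ ≡ 5.
  x = λ² - 4 - 13 = 25 - 17 ≡ 8; y = λ·(4 - 8) - 10 ≡ 1. → (8, 1)
5G: (8, 1) + (13, 24). λ = (24 - 1)/(13 - 8) ≡ 23/5 mod 31. 5⁻¹ ≡ 25 (mod 31) since 5·25 = 125 ≡ 1, so λ ≡ 17.
  x = λ² - 8 - 13 = 289 - 21 ≡ 20; y = λ·(8 - 20) - 1 ≡ 12. → (20, 12)
6G: (20, 12) + (13, 24). λ = (24 - 12)/(13 - 20) ≡ 12/24 mod 31. 24⁻¹ ≡ 22 (mod 31), so λ ≡ 16.
  x = λ² - 20 - 13 = 256 - 33 ≡ 6; y = λ·(20 - 6) - 12 ≡ 26. → (6, 26)
7G: (6, 26) + (13, 24). λ = (24 - 26)/(13 - 6) ≡ 29/7 mod 31. 7⁻¹ ≡ 9 (mod 31) since 7·9 = 63 ≡ 1, so λ ≡ 13.
  x = λ² - 6 - 13 = 169 - 19 ≡ 26; y = λ·(6 - 26) - 26 ≡ 24. → (26, 24)
8G: (26, 24) + (13, 24). λ = (24 - 24)/(13 - 26) ≡ 0/18 mod 31. 18⁻¹ ≡ 19 (mod 31), so λ ≡ 0.
  x = λ² - 26 - 13 = 0 - 39 ≡ 23; y = λ·(26 - 23) - 24 ≡ 7. → (23, 7)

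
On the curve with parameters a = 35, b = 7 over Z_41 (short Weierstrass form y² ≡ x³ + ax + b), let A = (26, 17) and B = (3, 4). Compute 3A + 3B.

First 3A:
Repeated addition: build up to 3A.
2A: tangent at (26, 17): λ = (3·26² + 35)/(2·17) ≡ 13/34. 34⁻¹ ≡ 35 (mod 41) since 34·35 = 1190 ≡ 1, so λ ≡ 13·35 ≡ 4.
  x = λ² - 26 - 26 = 16 - 52 ≡ 5; y = λ·(26 - 5) - 17 ≡ 26. → (5, 26)
3A: (5, 26) + (26, 17). λ = (17 - 26)/(26 - 5) ≡ 32/21 mod 41. 21⁻¹ ≡ 2 (mod 41), so λ ≡ 23.
  x = λ² - 5 - 26 = 529 - 31 ≡ 6; y = λ·(5 - 6) - 26 ≡ 33. → (6, 33)
3A = (6, 33).
Next 3B:
Repeated addition: build up to 3B.
2B: tangent at (3, 4): λ = (3·3² + 35)/(2·4) ≡ 21/8. 8⁻¹ ≡ 36 (mod 41), so λ ≡ 21·36 ≡ 18.
  x = λ² - 3 - 3 = 324 - 6 ≡ 31; y = λ·(3 - 31) - 4 ≡ 25. → (31, 25)
3B: (31, 25) + (3, 4). λ = (4 - 25)/(3 - 31) ≡ 20/13 mod 41. 13⁻¹ ≡ 19 (mod 41) since 13·19 = 247 ≡ 1, so λ ≡ 11.
  x = λ² - 31 - 3 = 121 - 34 ≡ 5; y = λ·(31 - 5) - 25 ≡ 15. → (5, 15)
3B = (5, 15).
Finally 3A + 3B:
(6, 33) + (5, 15). λ = (15 - 33)/(5 - 6) ≡ 23/40 mod 41. 40⁻¹ ≡ 40 (mod 41), so λ ≡ 18.
  x = λ² - 6 - 5 = 324 - 11 ≡ 26; y = λ·(6 - 26) - 33 ≡ 17. → (26, 17)

(26, 17)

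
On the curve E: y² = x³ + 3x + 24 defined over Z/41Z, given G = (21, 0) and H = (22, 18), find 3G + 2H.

(9, 40)

First 3G:
Repeated addition: build up to 3G.
2G: (21, 0) + (21, 0): same x and y₁ ≡ -y₂, so the sum is O.
3G: O + (21, 0) = (21, 0) (identity).
3G = (21, 0).
Next 2H:
Repeated addition: build up to 2H.
2H: tangent at (22, 18): λ = (3·22² + 3)/(2·18) ≡ 20/36. 36⁻¹ ≡ 8 (mod 41), so λ ≡ 20·8 ≡ 37.
  x = λ² - 22 - 22 = 1369 - 44 ≡ 13; y = λ·(22 - 13) - 18 ≡ 28. → (13, 28)
2H = (13, 28).
Finally 3G + 2H:
(21, 0) + (13, 28). λ = (28 - 0)/(13 - 21) ≡ 28/33 mod 41. 33⁻¹ ≡ 5 (mod 41), so λ ≡ 17.
  x = λ² - 21 - 13 = 289 - 34 ≡ 9; y = λ·(21 - 9) - 0 ≡ 40. → (9, 40)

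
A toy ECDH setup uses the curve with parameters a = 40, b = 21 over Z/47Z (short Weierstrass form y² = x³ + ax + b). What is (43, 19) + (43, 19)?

tangent at (43, 19): λ = (3·43² + 40)/(2·19) ≡ 41/38. 38⁻¹ ≡ 26 (mod 47), so λ ≡ 41·26 ≡ 32.
  x = λ² - 43 - 43 = 1024 - 86 ≡ 45; y = λ·(43 - 45) - 19 ≡ 11. → (45, 11)

(45, 11)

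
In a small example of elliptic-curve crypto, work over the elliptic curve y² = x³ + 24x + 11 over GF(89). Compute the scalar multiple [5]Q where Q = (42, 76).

(87, 69)

Repeated addition: build up to 5Q.
2Q: tangent at (42, 76): λ = (3·42² + 24)/(2·76) ≡ 65/63. 63⁻¹ ≡ 65 (mod 89) since 63·65 = 4095 ≡ 1, so λ ≡ 65·65 ≡ 42.
  x = λ² - 42 - 42 = 1764 - 84 ≡ 78; y = λ·(42 - 78) - 76 ≡ 14. → (78, 14)
3Q: (78, 14) + (42, 76). λ = (76 - 14)/(42 - 78) ≡ 62/53 mod 89. 53⁻¹ ≡ 42 (mod 89), so λ ≡ 23.
  x = λ² - 78 - 42 = 529 - 120 ≡ 53; y = λ·(78 - 53) - 14 ≡ 27. → (53, 27)
4Q: (53, 27) + (42, 76). λ = (76 - 27)/(42 - 53) ≡ 49/78 mod 89. 78⁻¹ ≡ 8 (mod 89) since 78·8 = 624 ≡ 1, so λ ≡ 36.
  x = λ² - 53 - 42 = 1296 - 95 ≡ 44; y = λ·(53 - 44) - 27 ≡ 30. → (44, 30)
5Q: (44, 30) + (42, 76). λ = (76 - 30)/(42 - 44) ≡ 46/87 mod 89. 87⁻¹ ≡ 44 (mod 89), so λ ≡ 66.
  x = λ² - 44 - 42 = 4356 - 86 ≡ 87; y = λ·(44 - 87) - 30 ≡ 69. → (87, 69)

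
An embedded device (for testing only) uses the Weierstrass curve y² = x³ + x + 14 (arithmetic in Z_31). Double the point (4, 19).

tangent at (4, 19): λ = (3·4² + 1)/(2·19) ≡ 18/7. 7⁻¹ ≡ 9 (mod 31), so λ ≡ 18·9 ≡ 7.
  x = λ² - 4 - 4 = 49 - 8 ≡ 10; y = λ·(4 - 10) - 19 ≡ 1. → (10, 1)

(10, 1)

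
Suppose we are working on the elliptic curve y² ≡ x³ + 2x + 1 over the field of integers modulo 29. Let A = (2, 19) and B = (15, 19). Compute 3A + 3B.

(23, 18)

First 3A:
Repeated addition: build up to 3A.
2A: tangent at (2, 19): λ = (3·2² + 2)/(2·19) ≡ 14/9. 9⁻¹ ≡ 13 (mod 29), so λ ≡ 14·13 ≡ 8.
  x = λ² - 2 - 2 = 64 - 4 ≡ 2; y = λ·(2 - 2) - 19 ≡ 10. → (2, 10)
3A: (2, 10) + (2, 19): same x and y₁ ≡ -y₂, so the sum is 𝒪.
3A = 𝒪.
Next 3B:
Repeated addition: build up to 3B.
2B: tangent at (15, 19): λ = (3·15² + 2)/(2·19) ≡ 10/9. 9⁻¹ ≡ 13 (mod 29) since 9·13 = 117 ≡ 1, so λ ≡ 10·13 ≡ 14.
  x = λ² - 15 - 15 = 196 - 30 ≡ 21; y = λ·(15 - 21) - 19 ≡ 13. → (21, 13)
3B: (21, 13) + (15, 19). λ = (19 - 13)/(15 - 21) ≡ 6/23 mod 29. 23⁻¹ ≡ 24 (mod 29), so λ ≡ 28.
  x = λ² - 21 - 15 = 784 - 36 ≡ 23; y = λ·(21 - 23) - 13 ≡ 18. → (23, 18)
3B = (23, 18).
Finally 3A + 3B:
𝒪 + (23, 18) = (23, 18) (identity).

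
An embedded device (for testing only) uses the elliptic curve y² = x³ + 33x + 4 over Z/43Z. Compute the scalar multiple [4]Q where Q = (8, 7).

O

Repeated addition: build up to 4Q.
2Q: tangent at (8, 7): λ = (3·8² + 33)/(2·7) ≡ 10/14. 14⁻¹ ≡ 40 (mod 43) since 14·40 = 560 ≡ 1, so λ ≡ 10·40 ≡ 13.
  x = λ² - 8 - 8 = 169 - 16 ≡ 24; y = λ·(8 - 24) - 7 ≡ 0. → (24, 0)
3Q: (24, 0) + (8, 7). λ = (7 - 0)/(8 - 24) ≡ 7/27 mod 43. 27⁻¹ ≡ 8 (mod 43), so λ ≡ 13.
  x = λ² - 24 - 8 = 169 - 32 ≡ 8; y = λ·(24 - 8) - 0 ≡ 36. → (8, 36)
4Q: (8, 36) + (8, 7): same x and y₁ ≡ -y₂, so the sum is O.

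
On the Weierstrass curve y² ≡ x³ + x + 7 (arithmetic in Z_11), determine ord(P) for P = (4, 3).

3

2P: tangent at (4, 3): λ = (3·4² + 1)/(2·3) ≡ 5/6. 6⁻¹ ≡ 2 (mod 11) since 6·2 = 12 ≡ 1, so λ ≡ 5·2 ≡ 10.
  x = λ² - 4 - 4 = 100 - 8 ≡ 4; y = λ·(4 - 4) - 3 ≡ 8. → (4, 8)
3P: (4, 8) + (4, 3): same x and y₁ ≡ -y₂, so the sum is ∞.
3P = ∞, so the order is 3.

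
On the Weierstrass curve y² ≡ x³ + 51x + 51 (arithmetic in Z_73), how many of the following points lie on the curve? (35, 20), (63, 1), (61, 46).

(35, 20): 20² ≡ 35, rhs ≡ 35 → on.
(63, 1): 1² ≡ 1, rhs ≡ 1 → on.
(61, 46): 46² ≡ 72, rhs ≡ 47 → off.

2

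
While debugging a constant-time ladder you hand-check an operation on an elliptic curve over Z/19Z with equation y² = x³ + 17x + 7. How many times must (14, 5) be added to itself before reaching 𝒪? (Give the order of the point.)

2P: tangent at (14, 5): λ = (3·14² + 17)/(2·5) ≡ 16/10. 10⁻¹ ≡ 2 (mod 19) since 10·2 = 20 ≡ 1, so λ ≡ 16·2 ≡ 13.
  x = λ² - 14 - 14 = 169 - 28 ≡ 8; y = λ·(14 - 8) - 5 ≡ 16. → (8, 16)
3P: (8, 16) + (14, 5). λ = (5 - 16)/(14 - 8) ≡ 8/6 mod 19. 6⁻¹ ≡ 16 (mod 19) since 6·16 = 96 ≡ 1, so λ ≡ 14.
  x = λ² - 8 - 14 = 196 - 22 ≡ 3; y = λ·(8 - 3) - 16 ≡ 16. → (3, 16)
4P: (3, 16) + (14, 5). λ = (5 - 16)/(14 - 3) ≡ 8/11 mod 19. 11⁻¹ ≡ 7 (mod 19) since 11·7 = 77 ≡ 1, so λ ≡ 18.
  x = λ² - 3 - 14 = 324 - 17 ≡ 3; y = λ·(3 - 3) - 16 ≡ 3. → (3, 3)
5P: (3, 3) + (14, 5). λ = (5 - 3)/(14 - 3) ≡ 2/11 mod 19. 11⁻¹ ≡ 7 (mod 19), so λ ≡ 14.
  x = λ² - 3 - 14 = 196 - 17 ≡ 8; y = λ·(3 - 8) - 3 ≡ 3. → (8, 3)
6P: (8, 3) + (14, 5). λ = (5 - 3)/(14 - 8) ≡ 2/6 mod 19. 6⁻¹ ≡ 16 (mod 19), so λ ≡ 13.
  x = λ² - 8 - 14 = 169 - 22 ≡ 14; y = λ·(8 - 14) - 3 ≡ 14. → (14, 14)
7P: (14, 14) + (14, 5): same x and y₁ ≡ -y₂, so the sum is 𝒪.
7P = 𝒪, so the order is 7.

7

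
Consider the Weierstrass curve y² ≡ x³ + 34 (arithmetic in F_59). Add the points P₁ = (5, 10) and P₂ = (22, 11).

(5, 10) + (22, 11). λ = (11 - 10)/(22 - 5) ≡ 1/17 mod 59. 17⁻¹ ≡ 7 (mod 59), so λ ≡ 7.
  x = λ² - 5 - 22 = 49 - 27 ≡ 22; y = λ·(5 - 22) - 10 ≡ 48. → (22, 48)

(22, 48)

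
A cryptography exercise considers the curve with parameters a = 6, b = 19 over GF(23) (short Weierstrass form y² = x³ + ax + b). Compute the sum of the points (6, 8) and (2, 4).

(16, 5)

(6, 8) + (2, 4). λ = (4 - 8)/(2 - 6) ≡ 19/19 mod 23. 19⁻¹ ≡ 17 (mod 23), so λ ≡ 1.
  x = λ² - 6 - 2 = 1 - 8 ≡ 16; y = λ·(6 - 16) - 8 ≡ 5. → (16, 5)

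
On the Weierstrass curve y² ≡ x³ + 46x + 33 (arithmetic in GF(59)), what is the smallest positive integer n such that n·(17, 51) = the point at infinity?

3

2P: tangent at (17, 51): λ = (3·17² + 46)/(2·51) ≡ 28/43. 43⁻¹ ≡ 11 (mod 59), so λ ≡ 28·11 ≡ 13.
  x = λ² - 17 - 17 = 169 - 34 ≡ 17; y = λ·(17 - 17) - 51 ≡ 8. → (17, 8)
3P: (17, 8) + (17, 51): same x and y₁ ≡ -y₂, so the sum is the point at infinity.
3P = the point at infinity, so the order is 3.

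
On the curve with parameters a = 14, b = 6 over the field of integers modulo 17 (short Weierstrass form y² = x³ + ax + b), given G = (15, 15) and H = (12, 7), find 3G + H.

First 3G:
Repeated addition: build up to 3G.
2G: tangent at (15, 15): λ = (3·15² + 14)/(2·15) ≡ 9/13. 13⁻¹ ≡ 4 (mod 17), so λ ≡ 9·4 ≡ 2.
  x = λ² - 15 - 15 = 4 - 30 ≡ 8; y = λ·(15 - 8) - 15 ≡ 16. → (8, 16)
3G: (8, 16) + (15, 15). λ = (15 - 16)/(15 - 8) ≡ 16/7 mod 17. 7⁻¹ ≡ 5 (mod 17), so λ ≡ 12.
  x = λ² - 8 - 15 = 144 - 23 ≡ 2; y = λ·(8 - 2) - 16 ≡ 5. → (2, 5)
3G = (2, 5).
Finally 3G + H:
(2, 5) + (12, 7). λ = (7 - 5)/(12 - 2) ≡ 2/10 mod 17. 10⁻¹ ≡ 12 (mod 17) since 10·12 = 120 ≡ 1, so λ ≡ 7.
  x = λ² - 2 - 12 = 49 - 14 ≡ 1; y = λ·(2 - 1) - 5 ≡ 2. → (1, 2)

(1, 2)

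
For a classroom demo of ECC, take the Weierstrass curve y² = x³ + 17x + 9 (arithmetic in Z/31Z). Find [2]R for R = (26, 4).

(26, 27)

tangent at (26, 4): λ = (3·26² + 17)/(2·4) ≡ 30/8. 8⁻¹ ≡ 4 (mod 31) since 8·4 = 32 ≡ 1, so λ ≡ 30·4 ≡ 27.
  x = λ² - 26 - 26 = 729 - 52 ≡ 26; y = λ·(26 - 26) - 4 ≡ 27. → (26, 27)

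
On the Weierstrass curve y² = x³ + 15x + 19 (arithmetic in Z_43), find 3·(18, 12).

Write G = (18, 12).
Repeated addition: build up to 3G.
2G: tangent at (18, 12): λ = (3·18² + 15)/(2·12) ≡ 41/24. 24⁻¹ ≡ 9 (mod 43), so λ ≡ 41·9 ≡ 25.
  x = λ² - 18 - 18 = 625 - 36 ≡ 30; y = λ·(18 - 30) - 12 ≡ 32. → (30, 32)
3G: (30, 32) + (18, 12). λ = (12 - 32)/(18 - 30) ≡ 23/31 mod 43. 31⁻¹ ≡ 25 (mod 43) since 31·25 = 775 ≡ 1, so λ ≡ 16.
  x = λ² - 30 - 18 = 256 - 48 ≡ 36; y = λ·(30 - 36) - 32 ≡ 1. → (36, 1)

(36, 1)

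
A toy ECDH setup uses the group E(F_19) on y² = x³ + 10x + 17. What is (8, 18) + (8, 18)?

tangent at (8, 18): λ = (3·8² + 10)/(2·18) ≡ 12/17. 17⁻¹ ≡ 9 (mod 19), so λ ≡ 12·9 ≡ 13.
  x = λ² - 8 - 8 = 169 - 16 ≡ 1; y = λ·(8 - 1) - 18 ≡ 16. → (1, 16)

(1, 16)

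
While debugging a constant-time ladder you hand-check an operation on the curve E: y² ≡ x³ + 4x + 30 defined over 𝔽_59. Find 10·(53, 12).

Write G = (53, 12).
Double-and-add on 10 = (1010)₂. Start with G = (53, 12) for the leading 1-bit.
double: tangent at (53, 12): λ = (3·53² + 4)/(2·12) ≡ 53/24. 24⁻¹ ≡ 32 (mod 59), so λ ≡ 53·32 ≡ 44.
  x = λ² - 53 - 53 = 1936 - 106 ≡ 1; y = λ·(53 - 1) - 12 ≡ 34. → (1, 34)
double: tangent at (1, 34): λ = (3·1² + 4)/(2·34) ≡ 7/9. 9⁻¹ ≡ 46 (mod 59), so λ ≡ 7·46 ≡ 27.
  x = λ² - 1 - 1 = 729 - 2 ≡ 19; y = λ·(1 - 19) - 34 ≡ 11. → (19, 11)
add G: (19, 11) + (53, 12). λ = (12 - 11)/(53 - 19) ≡ 1/34 mod 59. 34⁻¹ ≡ 33 (mod 59) since 34·33 = 1122 ≡ 1, so λ ≡ 33.
  x = λ² - 19 - 53 = 1089 - 72 ≡ 14; y = λ·(19 - 14) - 11 ≡ 36. → (14, 36)
double: tangent at (14, 36): λ = (3·14² + 4)/(2·36) ≡ 2/13. 13⁻¹ ≡ 50 (mod 59) since 13·50 = 650 ≡ 1, so λ ≡ 2·50 ≡ 41.
  x = λ² - 14 - 14 = 1681 - 28 ≡ 1; y = λ·(14 - 1) - 36 ≡ 25. → (1, 25)

(1, 25)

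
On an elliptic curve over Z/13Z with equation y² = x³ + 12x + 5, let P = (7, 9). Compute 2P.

(3, 9)

tangent at (7, 9): λ = (3·7² + 12)/(2·9) ≡ 3/5. 5⁻¹ ≡ 8 (mod 13), so λ ≡ 3·8 ≡ 11.
  x = λ² - 7 - 7 = 121 - 14 ≡ 3; y = λ·(7 - 3) - 9 ≡ 9. → (3, 9)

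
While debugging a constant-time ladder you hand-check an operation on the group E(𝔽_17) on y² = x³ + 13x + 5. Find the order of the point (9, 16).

5

2P: tangent at (9, 16): λ = (3·9² + 13)/(2·16) ≡ 1/15. 15⁻¹ ≡ 8 (mod 17), so λ ≡ 1·8 ≡ 8.
  x = λ² - 9 - 9 = 64 - 18 ≡ 12; y = λ·(9 - 12) - 16 ≡ 11. → (12, 11)
3P: (12, 11) + (9, 16). λ = (16 - 11)/(9 - 12) ≡ 5/14 mod 17. 14⁻¹ ≡ 11 (mod 17), so λ ≡ 4.
  x = λ² - 12 - 9 = 16 - 21 ≡ 12; y = λ·(12 - 12) - 11 ≡ 6. → (12, 6)
4P: (12, 6) + (9, 16). λ = (16 - 6)/(9 - 12) ≡ 10/14 mod 17. 14⁻¹ ≡ 11 (mod 17) since 14·11 = 154 ≡ 1, so λ ≡ 8.
  x = λ² - 12 - 9 = 64 - 21 ≡ 9; y = λ·(12 - 9) - 6 ≡ 1. → (9, 1)
5P: (9, 1) + (9, 16): same x and y₁ ≡ -y₂, so the sum is 𝒪.
5P = 𝒪, so the order is 5.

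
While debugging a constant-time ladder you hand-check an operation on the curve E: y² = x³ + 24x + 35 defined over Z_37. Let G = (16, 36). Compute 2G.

(15, 12)

tangent at (16, 36): λ = (3·16² + 24)/(2·36) ≡ 15/35. 35⁻¹ ≡ 18 (mod 37), so λ ≡ 15·18 ≡ 11.
  x = λ² - 16 - 16 = 121 - 32 ≡ 15; y = λ·(16 - 15) - 36 ≡ 12. → (15, 12)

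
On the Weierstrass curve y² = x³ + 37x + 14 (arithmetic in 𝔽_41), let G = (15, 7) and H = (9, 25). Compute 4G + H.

First 4G:
Double-and-add on 4 = (100)₂. Start with G = (15, 7) for the leading 1-bit.
double: tangent at (15, 7): λ = (3·15² + 37)/(2·7) ≡ 15/14. 14⁻¹ ≡ 3 (mod 41) since 14·3 = 42 ≡ 1, so λ ≡ 15·3 ≡ 4.
  x = λ² - 15 - 15 = 16 - 30 ≡ 27; y = λ·(15 - 27) - 7 ≡ 27. → (27, 27)
double: tangent at (27, 27): λ = (3·27² + 37)/(2·27) ≡ 10/13. 13⁻¹ ≡ 19 (mod 41) since 13·19 = 247 ≡ 1, so λ ≡ 10·19 ≡ 26.
  x = λ² - 27 - 27 = 676 - 54 ≡ 7; y = λ·(27 - 7) - 27 ≡ 1. → (7, 1)
4G = (7, 1).
Finally 4G + H:
(7, 1) + (9, 25). λ = (25 - 1)/(9 - 7) ≡ 24/2 mod 41. 2⁻¹ ≡ 21 (mod 41), so λ ≡ 12.
  x = λ² - 7 - 9 = 144 - 16 ≡ 5; y = λ·(7 - 5) - 1 ≡ 23. → (5, 23)

(5, 23)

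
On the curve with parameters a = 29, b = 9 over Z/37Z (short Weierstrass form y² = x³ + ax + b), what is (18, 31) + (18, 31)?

tangent at (18, 31): λ = (3·18² + 29)/(2·31) ≡ 2/25. 25⁻¹ ≡ 3 (mod 37) since 25·3 = 75 ≡ 1, so λ ≡ 2·3 ≡ 6.
  x = λ² - 18 - 18 = 36 - 36 ≡ 0; y = λ·(18 - 0) - 31 ≡ 3. → (0, 3)

(0, 3)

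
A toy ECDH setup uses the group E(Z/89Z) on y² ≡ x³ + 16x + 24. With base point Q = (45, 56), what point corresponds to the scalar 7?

Double-and-add on 7 = (111)₂. Start with Q = (45, 56) for the leading 1-bit.
double: tangent at (45, 56): λ = (3·45² + 16)/(2·56) ≡ 39/23. 23⁻¹ ≡ 31 (mod 89) since 23·31 = 713 ≡ 1, so λ ≡ 39·31 ≡ 52.
  x = λ² - 45 - 45 = 2704 - 90 ≡ 33; y = λ·(45 - 33) - 56 ≡ 34. → (33, 34)
add Q: (33, 34) + (45, 56). λ = (56 - 34)/(45 - 33) ≡ 22/12 mod 89. 12⁻¹ ≡ 52 (mod 89), so λ ≡ 76.
  x = λ² - 33 - 45 = 5776 - 78 ≡ 2; y = λ·(33 - 2) - 34 ≡ 8. → (2, 8)
double: tangent at (2, 8): λ = (3·2² + 16)/(2·8) ≡ 28/16. 16⁻¹ ≡ 39 (mod 89), so λ ≡ 28·39 ≡ 24.
  x = λ² - 2 - 2 = 576 - 4 ≡ 38; y = λ·(2 - 38) - 8 ≡ 18. → (38, 18)
add Q: (38, 18) + (45, 56). λ = (56 - 18)/(45 - 38) ≡ 38/7 mod 89. 7⁻¹ ≡ 51 (mod 89), so λ ≡ 69.
  x = λ² - 38 - 45 = 4761 - 83 ≡ 50; y = λ·(38 - 50) - 18 ≡ 44. → (50, 44)

(50, 44)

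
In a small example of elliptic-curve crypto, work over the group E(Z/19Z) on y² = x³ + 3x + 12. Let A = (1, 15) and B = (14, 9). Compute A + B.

(5, 0)

(1, 15) + (14, 9). λ = (9 - 15)/(14 - 1) ≡ 13/13 mod 19. 13⁻¹ ≡ 3 (mod 19), so λ ≡ 1.
  x = λ² - 1 - 14 = 1 - 15 ≡ 5; y = λ·(1 - 5) - 15 ≡ 0. → (5, 0)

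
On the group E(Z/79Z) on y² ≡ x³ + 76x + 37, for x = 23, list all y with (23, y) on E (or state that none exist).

x³ + 76x + 37 = 13952 ≡ 48 (mod 79).
48 is a non-residue mod 79; no y exists.

none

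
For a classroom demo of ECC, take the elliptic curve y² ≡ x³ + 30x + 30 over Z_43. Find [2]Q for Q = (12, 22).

(11, 10)

tangent at (12, 22): λ = (3·12² + 30)/(2·22) ≡ 32/1. 1⁻¹ ≡ 1 (mod 43), so λ ≡ 32·1 ≡ 32.
  x = λ² - 12 - 12 = 1024 - 24 ≡ 11; y = λ·(12 - 11) - 22 ≡ 10. → (11, 10)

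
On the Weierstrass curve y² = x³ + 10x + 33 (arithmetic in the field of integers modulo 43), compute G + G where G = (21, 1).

tangent at (21, 1): λ = (3·21² + 10)/(2·1) ≡ 0/2. 2⁻¹ ≡ 22 (mod 43) since 2·22 = 44 ≡ 1, so λ ≡ 0·22 ≡ 0.
  x = λ² - 21 - 21 = 0 - 42 ≡ 1; y = λ·(21 - 1) - 1 ≡ 42. → (1, 42)

(1, 42)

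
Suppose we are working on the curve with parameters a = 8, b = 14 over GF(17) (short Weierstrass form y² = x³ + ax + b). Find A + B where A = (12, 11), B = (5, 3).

(2, 15)

(12, 11) + (5, 3). λ = (3 - 11)/(5 - 12) ≡ 9/10 mod 17. 10⁻¹ ≡ 12 (mod 17) since 10·12 = 120 ≡ 1, so λ ≡ 6.
  x = λ² - 12 - 5 = 36 - 17 ≡ 2; y = λ·(12 - 2) - 11 ≡ 15. → (2, 15)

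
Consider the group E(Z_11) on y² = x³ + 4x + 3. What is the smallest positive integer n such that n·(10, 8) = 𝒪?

7

2P: tangent at (10, 8): λ = (3·10² + 4)/(2·8) ≡ 7/5. 5⁻¹ ≡ 9 (mod 11) since 5·9 = 45 ≡ 1, so λ ≡ 7·9 ≡ 8.
  x = λ² - 10 - 10 = 64 - 20 ≡ 0; y = λ·(10 - 0) - 8 ≡ 6. → (0, 6)
3P: (0, 6) + (10, 8). λ = (8 - 6)/(10 - 0) ≡ 2/10 mod 11. 10⁻¹ ≡ 10 (mod 11), so λ ≡ 9.
  x = λ² - 0 - 10 = 81 - 10 ≡ 5; y = λ·(0 - 5) - 6 ≡ 4. → (5, 4)
4P: (5, 4) + (10, 8). λ = (8 - 4)/(10 - 5) ≡ 4/5 mod 11. 5⁻¹ ≡ 9 (mod 11), so λ ≡ 3.
  x = λ² - 5 - 10 = 9 - 15 ≡ 5; y = λ·(5 - 5) - 4 ≡ 7. → (5, 7)
5P: (5, 7) + (10, 8). λ = (8 - 7)/(10 - 5) ≡ 1/5 mod 11. 5⁻¹ ≡ 9 (mod 11), so λ ≡ 9.
  x = λ² - 5 - 10 = 81 - 15 ≡ 0; y = λ·(5 - 0) - 7 ≡ 5. → (0, 5)
6P: (0, 5) + (10, 8). λ = (8 - 5)/(10 - 0) ≡ 3/10 mod 11. 10⁻¹ ≡ 10 (mod 11), so λ ≡ 8.
  x = λ² - 0 - 10 = 64 - 10 ≡ 10; y = λ·(0 - 10) - 5 ≡ 3. → (10, 3)
7P: (10, 3) + (10, 8): same x and y₁ ≡ -y₂, so the sum is 𝒪.
7P = 𝒪, so the order is 7.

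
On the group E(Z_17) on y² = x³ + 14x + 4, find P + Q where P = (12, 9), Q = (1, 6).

(12, 9) + (1, 6). λ = (6 - 9)/(1 - 12) ≡ 14/6 mod 17. 6⁻¹ ≡ 3 (mod 17), so λ ≡ 8.
  x = λ² - 12 - 1 = 64 - 13 ≡ 0; y = λ·(12 - 0) - 9 ≡ 2. → (0, 2)

(0, 2)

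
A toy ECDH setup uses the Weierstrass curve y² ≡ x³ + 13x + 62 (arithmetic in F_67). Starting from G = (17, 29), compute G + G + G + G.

Repeated addition: build up to 4G.
2G: tangent at (17, 29): λ = (3·17² + 13)/(2·29) ≡ 9/58. 58⁻¹ ≡ 52 (mod 67), so λ ≡ 9·52 ≡ 66.
  x = λ² - 17 - 17 = 4356 - 34 ≡ 34; y = λ·(17 - 34) - 29 ≡ 55. → (34, 55)
3G: (34, 55) + (17, 29). λ = (29 - 55)/(17 - 34) ≡ 41/50 mod 67. 50⁻¹ ≡ 63 (mod 67), so λ ≡ 37.
  x = λ² - 34 - 17 = 1369 - 51 ≡ 45; y = λ·(34 - 45) - 55 ≡ 7. → (45, 7)
4G: (45, 7) + (17, 29). λ = (29 - 7)/(17 - 45) ≡ 22/39 mod 67. 39⁻¹ ≡ 55 (mod 67) since 39·55 = 2145 ≡ 1, so λ ≡ 4.
  x = λ² - 45 - 17 = 16 - 62 ≡ 21; y = λ·(45 - 21) - 7 ≡ 22. → (21, 22)

(21, 22)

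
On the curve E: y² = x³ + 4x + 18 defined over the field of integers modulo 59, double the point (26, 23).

tangent at (26, 23): λ = (3·26² + 4)/(2·23) ≡ 26/46. 46⁻¹ ≡ 9 (mod 59), so λ ≡ 26·9 ≡ 57.
  x = λ² - 26 - 26 = 3249 - 52 ≡ 11; y = λ·(26 - 11) - 23 ≡ 6. → (11, 6)

(11, 6)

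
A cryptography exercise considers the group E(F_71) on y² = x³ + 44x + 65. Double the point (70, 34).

tangent at (70, 34): λ = (3·70² + 44)/(2·34) ≡ 47/68. 68⁻¹ ≡ 47 (mod 71) since 68·47 = 3196 ≡ 1, so λ ≡ 47·47 ≡ 8.
  x = λ² - 70 - 70 = 64 - 140 ≡ 66; y = λ·(70 - 66) - 34 ≡ 69. → (66, 69)

(66, 69)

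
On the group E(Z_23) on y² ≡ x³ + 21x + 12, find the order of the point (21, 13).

7

2P: tangent at (21, 13): λ = (3·21² + 21)/(2·13) ≡ 10/3. 3⁻¹ ≡ 8 (mod 23), so λ ≡ 10·8 ≡ 11.
  x = λ² - 21 - 21 = 121 - 42 ≡ 10; y = λ·(21 - 10) - 13 ≡ 16. → (10, 16)
3P: (10, 16) + (21, 13). λ = (13 - 16)/(21 - 10) ≡ 20/11 mod 23. 11⁻¹ ≡ 21 (mod 23) since 11·21 = 231 ≡ 1, so λ ≡ 6.
  x = λ² - 10 - 21 = 36 - 31 ≡ 5; y = λ·(10 - 5) - 16 ≡ 14. → (5, 14)
4P: (5, 14) + (21, 13). λ = (13 - 14)/(21 - 5) ≡ 22/16 mod 23. 16⁻¹ ≡ 13 (mod 23), so λ ≡ 10.
  x = λ² - 5 - 21 = 100 - 26 ≡ 5; y = λ·(5 - 5) - 14 ≡ 9. → (5, 9)
5P: (5, 9) + (21, 13). λ = (13 - 9)/(21 - 5) ≡ 4/16 mod 23. 16⁻¹ ≡ 13 (mod 23) since 16·13 = 208 ≡ 1, so λ ≡ 6.
  x = λ² - 5 - 21 = 36 - 26 ≡ 10; y = λ·(5 - 10) - 9 ≡ 7. → (10, 7)
6P: (10, 7) + (21, 13). λ = (13 - 7)/(21 - 10) ≡ 6/11 mod 23. 11⁻¹ ≡ 21 (mod 23) since 11·21 = 231 ≡ 1, so λ ≡ 11.
  x = λ² - 10 - 21 = 121 - 31 ≡ 21; y = λ·(10 - 21) - 7 ≡ 10. → (21, 10)
7P: (21, 10) + (21, 13): same x and y₁ ≡ -y₂, so the sum is 𝒪.
7P = 𝒪, so the order is 7.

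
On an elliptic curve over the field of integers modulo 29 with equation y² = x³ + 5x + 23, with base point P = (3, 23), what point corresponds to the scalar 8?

(5, 17)

Double-and-add on 8 = (1000)₂. Start with P = (3, 23) for the leading 1-bit.
double: tangent at (3, 23): λ = (3·3² + 5)/(2·23) ≡ 3/17. 17⁻¹ ≡ 12 (mod 29) since 17·12 = 204 ≡ 1, so λ ≡ 3·12 ≡ 7.
  x = λ² - 3 - 3 = 49 - 6 ≡ 14; y = λ·(3 - 14) - 23 ≡ 16. → (14, 16)
double: tangent at (14, 16): λ = (3·14² + 5)/(2·16) ≡ 13/3. 3⁻¹ ≡ 10 (mod 29), so λ ≡ 13·10 ≡ 14.
  x = λ² - 14 - 14 = 196 - 28 ≡ 23; y = λ·(14 - 23) - 16 ≡ 3. → (23, 3)
double: tangent at (23, 3): λ = (3·23² + 5)/(2·3) ≡ 26/6. 6⁻¹ ≡ 5 (mod 29) since 6·5 = 30 ≡ 1, so λ ≡ 26·5 ≡ 14.
  x = λ² - 23 - 23 = 196 - 46 ≡ 5; y = λ·(23 - 5) - 3 ≡ 17. → (5, 17)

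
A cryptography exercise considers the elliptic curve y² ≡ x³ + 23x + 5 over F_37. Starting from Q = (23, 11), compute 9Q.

(24, 5)

Repeated addition: build up to 9Q.
2Q: tangent at (23, 11): λ = (3·23² + 23)/(2·11) ≡ 19/22. 22⁻¹ ≡ 32 (mod 37) since 22·32 = 704 ≡ 1, so λ ≡ 19·32 ≡ 16.
  x = λ² - 23 - 23 = 256 - 46 ≡ 25; y = λ·(23 - 25) - 11 ≡ 31. → (25, 31)
3Q: (25, 31) + (23, 11). λ = (11 - 31)/(23 - 25) ≡ 17/35 mod 37. 35⁻¹ ≡ 18 (mod 37), so λ ≡ 10.
  x = λ² - 25 - 23 = 100 - 48 ≡ 15; y = λ·(25 - 15) - 31 ≡ 32. → (15, 32)
4Q: (15, 32) + (23, 11). λ = (11 - 32)/(23 - 15) ≡ 16/8 mod 37. 8⁻¹ ≡ 14 (mod 37), so λ ≡ 2.
  x = λ² - 15 - 23 = 4 - 38 ≡ 3; y = λ·(15 - 3) - 32 ≡ 29. → (3, 29)
5Q: (3, 29) + (23, 11). λ = (11 - 29)/(23 - 3) ≡ 19/20 mod 37. 20⁻¹ ≡ 13 (mod 37), so λ ≡ 25.
  x = λ² - 3 - 23 = 625 - 26 ≡ 7; y = λ·(3 - 7) - 29 ≡ 19. → (7, 19)
6Q: (7, 19) + (23, 11). λ = (11 - 19)/(23 - 7) ≡ 29/16 mod 37. 16⁻¹ ≡ 7 (mod 37), so λ ≡ 18.
  x = λ² - 7 - 23 = 324 - 30 ≡ 35; y = λ·(7 - 35) - 19 ≡ 32. → (35, 32)
7Q: (35, 32) + (23, 11). λ = (11 - 32)/(23 - 35) ≡ 16/25 mod 37. 25⁻¹ ≡ 3 (mod 37), so λ ≡ 11.
  x = λ² - 35 - 23 = 121 - 58 ≡ 26; y = λ·(35 - 26) - 32 ≡ 30. → (26, 30)
8Q: (26, 30) + (23, 11). λ = (11 - 30)/(23 - 26) ≡ 18/34 mod 37. 34⁻¹ ≡ 12 (mod 37), so λ ≡ 31.
  x = λ² - 26 - 23 = 961 - 49 ≡ 24; y = λ·(26 - 24) - 30 ≡ 32. → (24, 32)
9Q: (24, 32) + (23, 11). λ = (11 - 32)/(23 - 24) ≡ 16/36 mod 37. 36⁻¹ ≡ 36 (mod 37), so λ ≡ 21.
  x = λ² - 24 - 23 = 441 - 47 ≡ 24; y = λ·(24 - 24) - 32 ≡ 5. → (24, 5)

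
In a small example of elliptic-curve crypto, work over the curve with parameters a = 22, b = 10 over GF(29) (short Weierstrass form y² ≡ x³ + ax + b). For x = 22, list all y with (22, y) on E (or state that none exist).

8, 21

x³ + 22x + 10 = 11142 ≡ 6 (mod 29).
Square roots of 6 mod 29: 8 and 21 (since 8² = 64 ≡ 6).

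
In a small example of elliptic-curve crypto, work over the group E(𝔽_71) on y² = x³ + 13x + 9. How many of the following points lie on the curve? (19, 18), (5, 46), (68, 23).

(19, 18): 18² ≡ 40, rhs ≡ 15 → off.
(5, 46): 46² ≡ 57, rhs ≡ 57 → on.
(68, 23): 23² ≡ 32, rhs ≡ 14 → off.

1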